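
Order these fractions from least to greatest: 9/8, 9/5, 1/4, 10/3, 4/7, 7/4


Convert to decimal for comparison:
  9/8 = 1.125
  9/5 = 1.8
  1/4 = 0.25
  10/3 = 3.3333
  4/7 = 0.5714
  7/4 = 1.75
Decimals in increasing order: 0.25 < 0.5714 < 1.125 < 1.75 < 1.8 < 3.3333
Writing each back as its fraction gives the sorted order.
Final answer: 1/4, 4/7, 9/8, 7/4, 9/5, 10/3


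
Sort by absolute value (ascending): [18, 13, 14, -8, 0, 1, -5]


Compute absolute values:
  |18| = 18
  |13| = 13
  |14| = 14
  |-8| = 8
  |0| = 0
  |1| = 1
  |-5| = 5
Absolute values in increasing order: 0 < 1 < 5 < 8 < 13 < 14 < 18
Listing the original numbers in that order gives the answer.
Final answer: [0, 1, -5, -8, 13, 14, 18]


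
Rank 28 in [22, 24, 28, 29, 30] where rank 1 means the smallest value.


Sort ascending: [22, 24, 28, 29, 30]
Find 28 in the sorted list.
28 is at position 3 (1-indexed).
Final answer: 3


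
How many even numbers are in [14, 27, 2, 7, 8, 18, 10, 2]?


Check each element:
  14 is even
  27 is odd
  2 is even
  7 is odd
  8 is even
  18 is even
  10 is even
  2 is even
Evens: [14, 2, 8, 18, 10, 2]
Count of evens = 6
Final answer: 6


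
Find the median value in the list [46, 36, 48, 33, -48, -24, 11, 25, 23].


First, sort the list: [-48, -24, 11, 23, 25, 33, 36, 46, 48]
The list has 9 elements (odd count).
The middle index is 4 (0-based), and the element there is 25.
Final answer: 25


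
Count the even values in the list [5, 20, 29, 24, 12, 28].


Check each element:
  5 is odd
  20 is even
  29 is odd
  24 is even
  12 is even
  28 is even
Evens: [20, 24, 12, 28]
Count of evens = 4
Final answer: 4


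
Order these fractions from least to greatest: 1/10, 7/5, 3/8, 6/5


Convert to decimal for comparison:
  1/10 = 0.1
  7/5 = 1.4
  3/8 = 0.375
  6/5 = 1.2
Decimals in increasing order: 0.1 < 0.375 < 1.2 < 1.4
Writing each back as its fraction gives the sorted order.
Final answer: 1/10, 3/8, 6/5, 7/5


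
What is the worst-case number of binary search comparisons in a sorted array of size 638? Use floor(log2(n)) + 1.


Binary search halves the search space each step.
Maximum comparisons = floor(log2(638)) + 1
log2(638) = 9.3174
floor(log2(638)) = 9, so 9 + 1 = 10
Final answer: 10


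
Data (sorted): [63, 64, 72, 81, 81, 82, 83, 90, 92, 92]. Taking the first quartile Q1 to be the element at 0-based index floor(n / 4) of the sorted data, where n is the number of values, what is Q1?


The list has n = 10 elements.
Q1 index = floor(10 / 4) = floor(2.5) = 2
Counting from index 0 in the sorted data, the element at index 2 is 72.
Final answer: 72


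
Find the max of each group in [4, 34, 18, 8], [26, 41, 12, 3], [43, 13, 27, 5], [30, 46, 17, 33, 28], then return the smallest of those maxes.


Find max of each group:
  Group 1: [4, 34, 18, 8] -> max = 34
  Group 2: [26, 41, 12, 3] -> max = 41
  Group 3: [43, 13, 27, 5] -> max = 43
  Group 4: [30, 46, 17, 33, 28] -> max = 46
Maxes: [34, 41, 43, 46]
Minimum of maxes = 34
Final answer: 34


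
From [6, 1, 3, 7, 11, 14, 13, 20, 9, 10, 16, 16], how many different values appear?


List all unique values:
Distinct values: [1, 3, 6, 7, 9, 10, 11, 13, 14, 16, 20]
Count = 11
Final answer: 11


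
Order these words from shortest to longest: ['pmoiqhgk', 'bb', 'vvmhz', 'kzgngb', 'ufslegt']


Compute lengths:
  'pmoiqhgk' has length 8
  'bb' has length 2
  'vvmhz' has length 5
  'kzgngb' has length 6
  'ufslegt' has length 7
Lengths in increasing order: 2 < 5 < 6 < 7 < 8
Listing the words in that order gives the answer.
Final answer: ['bb', 'vvmhz', 'kzgngb', 'ufslegt', 'pmoiqhgk']


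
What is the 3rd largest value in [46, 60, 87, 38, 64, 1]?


Sort descending: [87, 64, 60, 46, 38, 1]
The 3rd element (1-indexed) is at index 2.
Value = 60
Final answer: 60


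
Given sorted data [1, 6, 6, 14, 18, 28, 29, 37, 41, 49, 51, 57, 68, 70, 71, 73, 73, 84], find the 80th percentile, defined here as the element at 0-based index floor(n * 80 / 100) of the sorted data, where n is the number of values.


The dataset has n = 18 elements.
Index = floor(18 * 80 / 100) = floor(1440 / 100) = floor(14.4) = 14
Counting from index 0 in the sorted data, the element at index 14 is 71.
Final answer: 71


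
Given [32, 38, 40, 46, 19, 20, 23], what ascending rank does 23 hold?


Sort ascending: [19, 20, 23, 32, 38, 40, 46]
Find 23 in the sorted list.
23 is at position 3 (1-indexed).
Final answer: 3


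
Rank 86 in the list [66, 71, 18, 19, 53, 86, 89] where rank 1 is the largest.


Sort descending: [89, 86, 71, 66, 53, 19, 18]
Find 86 in the sorted list.
86 is at position 2.
Final answer: 2


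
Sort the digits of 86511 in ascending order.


The number 86511 has digits: 8, 6, 5, 1, 1
Sorted: 1, 1, 5, 6, 8
Joining the sorted digits gives the result.
Final answer: 11568


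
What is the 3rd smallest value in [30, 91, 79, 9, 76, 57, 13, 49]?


Sort ascending: [9, 13, 30, 49, 57, 76, 79, 91]
The 3rd element (1-indexed) is at index 2.
Value = 30
Final answer: 30


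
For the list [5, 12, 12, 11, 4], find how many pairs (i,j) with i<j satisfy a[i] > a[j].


For each element, count the later elements that are smaller than it:
  5 (index 0): smaller elements after it = [4] -> 1
  12 (index 1): smaller elements after it = [11, 4] -> 2
  12 (index 2): smaller elements after it = [11, 4] -> 2
  11 (index 3): smaller elements after it = [4] -> 1
Total inversions = 1 + 2 + 2 + 1 = 6
Final answer: 6


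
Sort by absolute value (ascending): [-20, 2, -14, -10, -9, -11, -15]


Compute absolute values:
  |-20| = 20
  |2| = 2
  |-14| = 14
  |-10| = 10
  |-9| = 9
  |-11| = 11
  |-15| = 15
Absolute values in increasing order: 2 < 9 < 10 < 11 < 14 < 15 < 20
Listing the original numbers in that order gives the answer.
Final answer: [2, -9, -10, -11, -14, -15, -20]


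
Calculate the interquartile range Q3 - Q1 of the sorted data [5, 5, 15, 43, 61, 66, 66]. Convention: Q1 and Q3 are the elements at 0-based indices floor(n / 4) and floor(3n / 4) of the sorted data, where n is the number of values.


The data has n = 7 elements.
Q1 index = floor(7 / 4) = floor(1.75) = 1; Q3 index = floor(3 * 7 / 4) = floor(5.25) = 5
Q1 = element at index 1 = 5
Q3 = element at index 5 = 66
IQR = 66 - 5 = 61
Final answer: 61


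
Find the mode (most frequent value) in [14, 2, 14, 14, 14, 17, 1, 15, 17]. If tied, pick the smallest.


Count the frequency of each value:
  1 appears 1 time(s)
  2 appears 1 time(s)
  14 appears 4 time(s)
  15 appears 1 time(s)
  17 appears 2 time(s)
Maximum frequency is 4.
Only 14 reaches that frequency, so it is the mode.
Final answer: 14


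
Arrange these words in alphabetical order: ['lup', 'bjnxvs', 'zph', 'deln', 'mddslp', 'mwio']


Compare strings character by character (the first differing letter decides):
  'bjnxvs' < 'deln' since 'b' < 'd' at position 1
  'deln' < 'lup' since 'd' < 'l' at position 1
  'lup' < 'mddslp' since 'l' < 'm' at position 1
  'mddslp' < 'mwio' since 'd' < 'w' at position 2
  'mwio' < 'zph' since 'm' < 'z' at position 1
Chaining these comparisons gives the alphabetical order.
Final answer: ['bjnxvs', 'deln', 'lup', 'mddslp', 'mwio', 'zph']


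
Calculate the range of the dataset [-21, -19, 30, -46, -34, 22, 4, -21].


Maximum value: 30
Minimum value: -46
Range = 30 - (-46) = 76
Final answer: 76


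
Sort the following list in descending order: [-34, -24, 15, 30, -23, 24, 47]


Original list: [-34, -24, 15, 30, -23, 24, 47]
Repeatedly take the largest remaining element:
  Remaining [-34, -24, 15, 30, -23, 24, 47] -> largest is 47
  Remaining [-34, -24, 15, 30, -23, 24] -> largest is 30
  Remaining [-34, -24, 15, -23, 24] -> largest is 24
  Remaining [-34, -24, 15, -23] -> largest is 15
  Remaining [-34, -24, -23] -> largest is -23
  Remaining [-34, -24] -> largest is -24
  Remaining [-34] -> largest is -34
Collecting the picks in order gives the descending list.
Final answer: [47, 30, 24, 15, -23, -24, -34]


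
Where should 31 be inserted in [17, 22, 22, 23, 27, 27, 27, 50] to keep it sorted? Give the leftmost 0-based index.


List is sorted: [17, 22, 22, 23, 27, 27, 27, 50]
We need the leftmost position where 31 can be inserted, i.e. the first index whose element is >= 31 (or the end of the list if none is).
Binary search with low=0, high=8 (0-based indices):
  low=0, high=8, mid=4: a[4]=27 < 31, so low = 5
  low=5, high=8, mid=6: a[6]=27 < 31, so low = 7
  low=7, high=8, mid=7: a[7]=50 >= 31, so high = 7
Now low = high = 7, so the insertion index is 7.
Final answer: 7


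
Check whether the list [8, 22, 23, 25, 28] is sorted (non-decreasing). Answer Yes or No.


Check consecutive pairs:
  8 <= 22? True
  22 <= 23? True
  23 <= 25? True
  25 <= 28? True
Every consecutive pair is in order, so the list is non-decreasing.
Final answer: Yes


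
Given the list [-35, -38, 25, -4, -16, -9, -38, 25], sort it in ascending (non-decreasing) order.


Original list: [-35, -38, 25, -4, -16, -9, -38, 25]
Repeatedly take the smallest remaining element:
  Remaining [-35, -38, 25, -4, -16, -9, -38, 25] -> smallest is -38
  Remaining [-35, 25, -4, -16, -9, -38, 25] -> smallest is -38
  Remaining [-35, 25, -4, -16, -9, 25] -> smallest is -35
  Remaining [25, -4, -16, -9, 25] -> smallest is -16
  Remaining [25, -4, -9, 25] -> smallest is -9
  Remaining [25, -4, 25] -> smallest is -4
  Remaining [25, 25] -> smallest is 25
  Remaining [25] -> smallest is 25
Collecting the picks in order gives the sorted list.
Final answer: [-38, -38, -35, -16, -9, -4, 25, 25]


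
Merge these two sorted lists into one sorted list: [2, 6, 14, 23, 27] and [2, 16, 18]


List A: [2, 6, 14, 23, 27]
List B: [2, 16, 18]
Repeatedly compare the front elements and take the smaller:
  2 vs 2 -> take 2
  6 vs 2 -> take 2
  6 vs 16 -> take 6
  14 vs 16 -> take 14
  23 vs 16 -> take 16
  23 vs 18 -> take 18
  B is exhausted; append the rest of A: [23, 27]
Final answer: [2, 2, 6, 14, 16, 18, 23, 27]


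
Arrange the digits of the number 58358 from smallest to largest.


The number 58358 has digits: 5, 8, 3, 5, 8
Sorted: 3, 5, 5, 8, 8
Joining the sorted digits gives the result.
Final answer: 35588


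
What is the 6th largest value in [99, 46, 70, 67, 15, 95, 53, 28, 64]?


Sort descending: [99, 95, 70, 67, 64, 53, 46, 28, 15]
The 6th element (1-indexed) is at index 5.
Value = 53
Final answer: 53


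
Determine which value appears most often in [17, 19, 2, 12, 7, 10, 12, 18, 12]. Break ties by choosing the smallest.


Count the frequency of each value:
  2 appears 1 time(s)
  7 appears 1 time(s)
  10 appears 1 time(s)
  12 appears 3 time(s)
  17 appears 1 time(s)
  18 appears 1 time(s)
  19 appears 1 time(s)
Maximum frequency is 3.
Only 12 reaches that frequency, so it is the mode.
Final answer: 12


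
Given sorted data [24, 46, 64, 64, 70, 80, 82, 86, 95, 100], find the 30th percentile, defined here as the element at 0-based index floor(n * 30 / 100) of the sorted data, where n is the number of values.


The dataset has n = 10 elements.
Index = floor(10 * 30 / 100) = floor(300 / 100) = floor(3) = 3
Counting from index 0 in the sorted data, the element at index 3 is 64.
Final answer: 64


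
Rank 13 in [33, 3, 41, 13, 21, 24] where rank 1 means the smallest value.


Sort ascending: [3, 13, 21, 24, 33, 41]
Find 13 in the sorted list.
13 is at position 2 (1-indexed).
Final answer: 2


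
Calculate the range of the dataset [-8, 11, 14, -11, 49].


Maximum value: 49
Minimum value: -11
Range = 49 - (-11) = 60
Final answer: 60


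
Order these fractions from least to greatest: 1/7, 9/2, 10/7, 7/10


Convert to decimal for comparison:
  1/7 = 0.1429
  9/2 = 4.5
  10/7 = 1.4286
  7/10 = 0.7
Decimals in increasing order: 0.1429 < 0.7 < 1.4286 < 4.5
Writing each back as its fraction gives the sorted order.
Final answer: 1/7, 7/10, 10/7, 9/2


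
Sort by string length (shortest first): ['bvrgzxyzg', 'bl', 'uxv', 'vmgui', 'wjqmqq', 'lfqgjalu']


Compute lengths:
  'bvrgzxyzg' has length 9
  'bl' has length 2
  'uxv' has length 3
  'vmgui' has length 5
  'wjqmqq' has length 6
  'lfqgjalu' has length 8
Lengths in increasing order: 2 < 3 < 5 < 6 < 8 < 9
Listing the words in that order gives the answer.
Final answer: ['bl', 'uxv', 'vmgui', 'wjqmqq', 'lfqgjalu', 'bvrgzxyzg']


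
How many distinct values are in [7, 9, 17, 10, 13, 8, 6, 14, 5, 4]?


List all unique values:
Distinct values: [4, 5, 6, 7, 8, 9, 10, 13, 14, 17]
Count = 10
Final answer: 10


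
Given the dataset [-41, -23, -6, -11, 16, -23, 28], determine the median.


First, sort the list: [-41, -23, -23, -11, -6, 16, 28]
The list has 7 elements (odd count).
The middle index is 3 (0-based), and the element there is -11.
Final answer: -11


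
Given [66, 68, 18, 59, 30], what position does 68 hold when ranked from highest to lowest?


Sort descending: [68, 66, 59, 30, 18]
Find 68 in the sorted list.
68 is at position 1.
Final answer: 1


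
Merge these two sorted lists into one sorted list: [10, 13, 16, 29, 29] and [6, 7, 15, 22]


List A: [10, 13, 16, 29, 29]
List B: [6, 7, 15, 22]
Repeatedly compare the front elements and take the smaller:
  10 vs 6 -> take 6
  10 vs 7 -> take 7
  10 vs 15 -> take 10
  13 vs 15 -> take 13
  16 vs 15 -> take 15
  16 vs 22 -> take 16
  29 vs 22 -> take 22
  B is exhausted; append the rest of A: [29, 29]
Final answer: [6, 7, 10, 13, 15, 16, 22, 29, 29]


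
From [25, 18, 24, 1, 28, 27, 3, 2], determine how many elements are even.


Check each element:
  25 is odd
  18 is even
  24 is even
  1 is odd
  28 is even
  27 is odd
  3 is odd
  2 is even
Evens: [18, 24, 28, 2]
Count of evens = 4
Final answer: 4


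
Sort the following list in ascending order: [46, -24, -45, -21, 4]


Original list: [46, -24, -45, -21, 4]
Repeatedly take the smallest remaining element:
  Remaining [46, -24, -45, -21, 4] -> smallest is -45
  Remaining [46, -24, -21, 4] -> smallest is -24
  Remaining [46, -21, 4] -> smallest is -21
  Remaining [46, 4] -> smallest is 4
  Remaining [46] -> smallest is 46
Collecting the picks in order gives the sorted list.
Final answer: [-45, -24, -21, 4, 46]


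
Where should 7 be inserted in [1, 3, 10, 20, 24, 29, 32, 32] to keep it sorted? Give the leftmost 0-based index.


List is sorted: [1, 3, 10, 20, 24, 29, 32, 32]
We need the leftmost position where 7 can be inserted, i.e. the first index whose element is >= 7 (or the end of the list if none is).
Binary search with low=0, high=8 (0-based indices):
  low=0, high=8, mid=4: a[4]=24 >= 7, so high = 4
  low=0, high=4, mid=2: a[2]=10 >= 7, so high = 2
  low=0, high=2, mid=1: a[1]=3 < 7, so low = 2
Now low = high = 2, so the insertion index is 2.
Final answer: 2


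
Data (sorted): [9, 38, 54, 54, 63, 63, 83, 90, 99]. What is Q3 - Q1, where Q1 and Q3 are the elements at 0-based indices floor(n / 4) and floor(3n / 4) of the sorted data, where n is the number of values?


The data has n = 9 elements.
Q1 index = floor(9 / 4) = floor(2.25) = 2; Q3 index = floor(3 * 9 / 4) = floor(6.75) = 6
Q1 = element at index 2 = 54
Q3 = element at index 6 = 83
IQR = 83 - 54 = 29
Final answer: 29


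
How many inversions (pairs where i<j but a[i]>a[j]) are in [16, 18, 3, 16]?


For each element, count the later elements that are smaller than it:
  16 (index 0): smaller elements after it = [3] -> 1
  18 (index 1): smaller elements after it = [3, 16] -> 2
  3 (index 2): smaller elements after it = [] -> 0
Total inversions = 1 + 2 + 0 = 3
Final answer: 3


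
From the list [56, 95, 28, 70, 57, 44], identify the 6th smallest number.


Sort ascending: [28, 44, 56, 57, 70, 95]
The 6th element (1-indexed) is at index 5.
Value = 95
Final answer: 95


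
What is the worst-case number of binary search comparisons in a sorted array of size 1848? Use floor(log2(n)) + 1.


Binary search halves the search space each step.
Maximum comparisons = floor(log2(1848)) + 1
log2(1848) = 10.8517
floor(log2(1848)) = 10, so 10 + 1 = 11
Final answer: 11


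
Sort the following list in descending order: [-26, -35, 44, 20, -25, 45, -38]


Original list: [-26, -35, 44, 20, -25, 45, -38]
Repeatedly take the largest remaining element:
  Remaining [-26, -35, 44, 20, -25, 45, -38] -> largest is 45
  Remaining [-26, -35, 44, 20, -25, -38] -> largest is 44
  Remaining [-26, -35, 20, -25, -38] -> largest is 20
  Remaining [-26, -35, -25, -38] -> largest is -25
  Remaining [-26, -35, -38] -> largest is -26
  Remaining [-35, -38] -> largest is -35
  Remaining [-38] -> largest is -38
Collecting the picks in order gives the descending list.
Final answer: [45, 44, 20, -25, -26, -35, -38]


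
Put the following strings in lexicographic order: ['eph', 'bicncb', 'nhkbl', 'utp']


Compare strings character by character (the first differing letter decides):
  'bicncb' < 'eph' since 'b' < 'e' at position 1
  'eph' < 'nhkbl' since 'e' < 'n' at position 1
  'nhkbl' < 'utp' since 'n' < 'u' at position 1
Chaining these comparisons gives the alphabetical order.
Final answer: ['bicncb', 'eph', 'nhkbl', 'utp']


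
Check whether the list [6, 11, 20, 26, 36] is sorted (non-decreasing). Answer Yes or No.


Check consecutive pairs:
  6 <= 11? True
  11 <= 20? True
  20 <= 26? True
  26 <= 36? True
Every consecutive pair is in order, so the list is non-decreasing.
Final answer: Yes


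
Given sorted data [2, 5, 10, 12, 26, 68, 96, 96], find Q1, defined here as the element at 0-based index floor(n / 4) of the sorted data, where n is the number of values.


The list has n = 8 elements.
Q1 index = floor(8 / 4) = floor(2) = 2
Counting from index 0 in the sorted data, the element at index 2 is 10.
Final answer: 10


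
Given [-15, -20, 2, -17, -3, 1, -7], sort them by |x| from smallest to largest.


Compute absolute values:
  |-15| = 15
  |-20| = 20
  |2| = 2
  |-17| = 17
  |-3| = 3
  |1| = 1
  |-7| = 7
Absolute values in increasing order: 1 < 2 < 3 < 7 < 15 < 17 < 20
Listing the original numbers in that order gives the answer.
Final answer: [1, 2, -3, -7, -15, -17, -20]


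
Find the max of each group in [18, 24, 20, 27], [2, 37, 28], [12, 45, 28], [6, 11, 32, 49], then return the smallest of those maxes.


Find max of each group:
  Group 1: [18, 24, 20, 27] -> max = 27
  Group 2: [2, 37, 28] -> max = 37
  Group 3: [12, 45, 28] -> max = 45
  Group 4: [6, 11, 32, 49] -> max = 49
Maxes: [27, 37, 45, 49]
Minimum of maxes = 27
Final answer: 27


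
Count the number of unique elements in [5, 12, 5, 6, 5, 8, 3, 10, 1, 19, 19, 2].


List all unique values:
Distinct values: [1, 2, 3, 5, 6, 8, 10, 12, 19]
Count = 9
Final answer: 9


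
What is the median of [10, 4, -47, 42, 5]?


First, sort the list: [-47, 4, 5, 10, 42]
The list has 5 elements (odd count).
The middle index is 2 (0-based), and the element there is 5.
Final answer: 5


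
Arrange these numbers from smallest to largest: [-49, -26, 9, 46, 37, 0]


Original list: [-49, -26, 9, 46, 37, 0]
Repeatedly take the smallest remaining element:
  Remaining [-49, -26, 9, 46, 37, 0] -> smallest is -49
  Remaining [-26, 9, 46, 37, 0] -> smallest is -26
  Remaining [9, 46, 37, 0] -> smallest is 0
  Remaining [9, 46, 37] -> smallest is 9
  Remaining [46, 37] -> smallest is 37
  Remaining [46] -> smallest is 46
Collecting the picks in order gives the sorted list.
Final answer: [-49, -26, 0, 9, 37, 46]


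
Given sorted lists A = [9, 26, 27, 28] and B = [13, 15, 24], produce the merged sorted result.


List A: [9, 26, 27, 28]
List B: [13, 15, 24]
Repeatedly compare the front elements and take the smaller:
  9 vs 13 -> take 9
  26 vs 13 -> take 13
  26 vs 15 -> take 15
  26 vs 24 -> take 24
  B is exhausted; append the rest of A: [26, 27, 28]
Final answer: [9, 13, 15, 24, 26, 27, 28]


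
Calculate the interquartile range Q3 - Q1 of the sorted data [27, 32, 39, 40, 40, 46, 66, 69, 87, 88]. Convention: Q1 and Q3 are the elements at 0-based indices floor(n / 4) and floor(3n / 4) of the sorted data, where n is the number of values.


The data has n = 10 elements.
Q1 index = floor(10 / 4) = floor(2.5) = 2; Q3 index = floor(3 * 10 / 4) = floor(7.5) = 7
Q1 = element at index 2 = 39
Q3 = element at index 7 = 69
IQR = 69 - 39 = 30
Final answer: 30


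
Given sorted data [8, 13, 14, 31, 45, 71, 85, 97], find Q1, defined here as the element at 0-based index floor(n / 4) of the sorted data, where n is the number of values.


The list has n = 8 elements.
Q1 index = floor(8 / 4) = floor(2) = 2
Counting from index 0 in the sorted data, the element at index 2 is 14.
Final answer: 14


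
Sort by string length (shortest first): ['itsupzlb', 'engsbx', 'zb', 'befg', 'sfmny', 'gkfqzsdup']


Compute lengths:
  'itsupzlb' has length 8
  'engsbx' has length 6
  'zb' has length 2
  'befg' has length 4
  'sfmny' has length 5
  'gkfqzsdup' has length 9
Lengths in increasing order: 2 < 4 < 5 < 6 < 8 < 9
Listing the words in that order gives the answer.
Final answer: ['zb', 'befg', 'sfmny', 'engsbx', 'itsupzlb', 'gkfqzsdup']


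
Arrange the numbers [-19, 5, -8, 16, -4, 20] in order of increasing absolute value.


Compute absolute values:
  |-19| = 19
  |5| = 5
  |-8| = 8
  |16| = 16
  |-4| = 4
  |20| = 20
Absolute values in increasing order: 4 < 5 < 8 < 16 < 19 < 20
Listing the original numbers in that order gives the answer.
Final answer: [-4, 5, -8, 16, -19, 20]


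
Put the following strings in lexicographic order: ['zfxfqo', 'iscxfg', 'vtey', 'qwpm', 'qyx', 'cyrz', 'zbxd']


Compare strings character by character (the first differing letter decides):
  'cyrz' < 'iscxfg' since 'c' < 'i' at position 1
  'iscxfg' < 'qwpm' since 'i' < 'q' at position 1
  'qwpm' < 'qyx' since 'w' < 'y' at position 2
  'qyx' < 'vtey' since 'q' < 'v' at position 1
  'vtey' < 'zbxd' since 'v' < 'z' at position 1
  'zbxd' < 'zfxfqo' since 'b' < 'f' at position 2
Chaining these comparisons gives the alphabetical order.
Final answer: ['cyrz', 'iscxfg', 'qwpm', 'qyx', 'vtey', 'zbxd', 'zfxfqo']


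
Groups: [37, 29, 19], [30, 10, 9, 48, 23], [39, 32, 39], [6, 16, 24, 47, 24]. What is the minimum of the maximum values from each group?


Find max of each group:
  Group 1: [37, 29, 19] -> max = 37
  Group 2: [30, 10, 9, 48, 23] -> max = 48
  Group 3: [39, 32, 39] -> max = 39
  Group 4: [6, 16, 24, 47, 24] -> max = 47
Maxes: [37, 48, 39, 47]
Minimum of maxes = 37
Final answer: 37


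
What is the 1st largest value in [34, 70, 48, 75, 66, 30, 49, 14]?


Sort descending: [75, 70, 66, 49, 48, 34, 30, 14]
The 1st element (1-indexed) is at index 0.
Value = 75
Final answer: 75


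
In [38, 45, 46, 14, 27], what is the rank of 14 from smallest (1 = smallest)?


Sort ascending: [14, 27, 38, 45, 46]
Find 14 in the sorted list.
14 is at position 1 (1-indexed).
Final answer: 1


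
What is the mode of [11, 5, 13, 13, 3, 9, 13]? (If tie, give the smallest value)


Count the frequency of each value:
  3 appears 1 time(s)
  5 appears 1 time(s)
  9 appears 1 time(s)
  11 appears 1 time(s)
  13 appears 3 time(s)
Maximum frequency is 3.
Only 13 reaches that frequency, so it is the mode.
Final answer: 13


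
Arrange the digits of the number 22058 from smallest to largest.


The number 22058 has digits: 2, 2, 0, 5, 8
Sorted: 0, 2, 2, 5, 8
Joining the sorted digits gives the result.
Final answer: 02258


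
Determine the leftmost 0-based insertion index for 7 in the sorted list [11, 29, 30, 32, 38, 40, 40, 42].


List is sorted: [11, 29, 30, 32, 38, 40, 40, 42]
We need the leftmost position where 7 can be inserted, i.e. the first index whose element is >= 7 (or the end of the list if none is).
Binary search with low=0, high=8 (0-based indices):
  low=0, high=8, mid=4: a[4]=38 >= 7, so high = 4
  low=0, high=4, mid=2: a[2]=30 >= 7, so high = 2
  low=0, high=2, mid=1: a[1]=29 >= 7, so high = 1
  low=0, high=1, mid=0: a[0]=11 >= 7, so high = 0
Now low = high = 0, so the insertion index is 0.
Final answer: 0


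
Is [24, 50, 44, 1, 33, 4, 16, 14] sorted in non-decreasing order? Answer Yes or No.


Check consecutive pairs:
  24 <= 50? True
  50 <= 44? False
  44 <= 1? False
  1 <= 33? True
  33 <= 4? False
  4 <= 16? True
  16 <= 14? False
4 consecutive pair(s) are out of order, so the list is not sorted.
Final answer: No


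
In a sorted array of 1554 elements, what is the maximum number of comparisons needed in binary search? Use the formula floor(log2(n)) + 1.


Binary search halves the search space each step.
Maximum comparisons = floor(log2(1554)) + 1
log2(1554) = 10.6018
floor(log2(1554)) = 10, so 10 + 1 = 11
Final answer: 11


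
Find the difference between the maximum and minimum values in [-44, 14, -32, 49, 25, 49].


Maximum value: 49
Minimum value: -44
Range = 49 - (-44) = 93
Final answer: 93


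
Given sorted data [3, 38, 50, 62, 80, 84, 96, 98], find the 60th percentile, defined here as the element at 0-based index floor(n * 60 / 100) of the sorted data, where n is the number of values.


The dataset has n = 8 elements.
Index = floor(8 * 60 / 100) = floor(480 / 100) = floor(4.8) = 4
Counting from index 0 in the sorted data, the element at index 4 is 80.
Final answer: 80


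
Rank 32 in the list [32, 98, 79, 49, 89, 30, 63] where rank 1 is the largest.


Sort descending: [98, 89, 79, 63, 49, 32, 30]
Find 32 in the sorted list.
32 is at position 6.
Final answer: 6


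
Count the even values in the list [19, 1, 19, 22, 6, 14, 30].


Check each element:
  19 is odd
  1 is odd
  19 is odd
  22 is even
  6 is even
  14 is even
  30 is even
Evens: [22, 6, 14, 30]
Count of evens = 4
Final answer: 4


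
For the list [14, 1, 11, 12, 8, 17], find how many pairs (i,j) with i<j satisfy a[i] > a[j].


For each element, count the later elements that are smaller than it:
  14 (index 0): smaller elements after it = [1, 11, 12, 8] -> 4
  1 (index 1): smaller elements after it = [] -> 0
  11 (index 2): smaller elements after it = [8] -> 1
  12 (index 3): smaller elements after it = [8] -> 1
  8 (index 4): smaller elements after it = [] -> 0
Total inversions = 4 + 0 + 1 + 1 + 0 = 6
Final answer: 6


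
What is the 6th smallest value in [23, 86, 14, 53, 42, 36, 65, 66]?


Sort ascending: [14, 23, 36, 42, 53, 65, 66, 86]
The 6th element (1-indexed) is at index 5.
Value = 65
Final answer: 65


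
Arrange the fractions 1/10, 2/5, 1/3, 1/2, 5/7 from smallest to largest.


Convert to decimal for comparison:
  1/10 = 0.1
  2/5 = 0.4
  1/3 = 0.3333
  1/2 = 0.5
  5/7 = 0.7143
Decimals in increasing order: 0.1 < 0.3333 < 0.4 < 0.5 < 0.7143
Writing each back as its fraction gives the sorted order.
Final answer: 1/10, 1/3, 2/5, 1/2, 5/7


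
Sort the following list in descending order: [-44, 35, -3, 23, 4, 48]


Original list: [-44, 35, -3, 23, 4, 48]
Repeatedly take the largest remaining element:
  Remaining [-44, 35, -3, 23, 4, 48] -> largest is 48
  Remaining [-44, 35, -3, 23, 4] -> largest is 35
  Remaining [-44, -3, 23, 4] -> largest is 23
  Remaining [-44, -3, 4] -> largest is 4
  Remaining [-44, -3] -> largest is -3
  Remaining [-44] -> largest is -44
Collecting the picks in order gives the descending list.
Final answer: [48, 35, 23, 4, -3, -44]


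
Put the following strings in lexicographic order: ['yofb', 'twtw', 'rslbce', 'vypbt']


Compare strings character by character (the first differing letter decides):
  'rslbce' < 'twtw' since 'r' < 't' at position 1
  'twtw' < 'vypbt' since 't' < 'v' at position 1
  'vypbt' < 'yofb' since 'v' < 'y' at position 1
Chaining these comparisons gives the alphabetical order.
Final answer: ['rslbce', 'twtw', 'vypbt', 'yofb']


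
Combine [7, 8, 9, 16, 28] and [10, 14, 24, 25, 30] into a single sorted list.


List A: [7, 8, 9, 16, 28]
List B: [10, 14, 24, 25, 30]
Repeatedly compare the front elements and take the smaller:
  7 vs 10 -> take 7
  8 vs 10 -> take 8
  9 vs 10 -> take 9
  16 vs 10 -> take 10
  16 vs 14 -> take 14
  16 vs 24 -> take 16
  28 vs 24 -> take 24
  28 vs 25 -> take 25
  28 vs 30 -> take 28
  A is exhausted; append the rest of B: [30]
Final answer: [7, 8, 9, 10, 14, 16, 24, 25, 28, 30]


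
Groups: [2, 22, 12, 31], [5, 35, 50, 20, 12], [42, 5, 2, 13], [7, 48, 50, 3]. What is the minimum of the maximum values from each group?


Find max of each group:
  Group 1: [2, 22, 12, 31] -> max = 31
  Group 2: [5, 35, 50, 20, 12] -> max = 50
  Group 3: [42, 5, 2, 13] -> max = 42
  Group 4: [7, 48, 50, 3] -> max = 50
Maxes: [31, 50, 42, 50]
Minimum of maxes = 31
Final answer: 31


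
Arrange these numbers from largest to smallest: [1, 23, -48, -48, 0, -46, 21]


Original list: [1, 23, -48, -48, 0, -46, 21]
Repeatedly take the largest remaining element:
  Remaining [1, 23, -48, -48, 0, -46, 21] -> largest is 23
  Remaining [1, -48, -48, 0, -46, 21] -> largest is 21
  Remaining [1, -48, -48, 0, -46] -> largest is 1
  Remaining [-48, -48, 0, -46] -> largest is 0
  Remaining [-48, -48, -46] -> largest is -46
  Remaining [-48, -48] -> largest is -48
  Remaining [-48] -> largest is -48
Collecting the picks in order gives the descending list.
Final answer: [23, 21, 1, 0, -46, -48, -48]


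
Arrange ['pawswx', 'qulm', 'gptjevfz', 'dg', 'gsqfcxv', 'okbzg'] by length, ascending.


Compute lengths:
  'pawswx' has length 6
  'qulm' has length 4
  'gptjevfz' has length 8
  'dg' has length 2
  'gsqfcxv' has length 7
  'okbzg' has length 5
Lengths in increasing order: 2 < 4 < 5 < 6 < 7 < 8
Listing the words in that order gives the answer.
Final answer: ['dg', 'qulm', 'okbzg', 'pawswx', 'gsqfcxv', 'gptjevfz']


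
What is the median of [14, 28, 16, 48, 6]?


First, sort the list: [6, 14, 16, 28, 48]
The list has 5 elements (odd count).
The middle index is 2 (0-based), and the element there is 16.
Final answer: 16


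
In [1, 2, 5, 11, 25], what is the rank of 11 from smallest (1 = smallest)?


Sort ascending: [1, 2, 5, 11, 25]
Find 11 in the sorted list.
11 is at position 4 (1-indexed).
Final answer: 4


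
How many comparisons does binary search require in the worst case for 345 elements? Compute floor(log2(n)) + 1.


Binary search halves the search space each step.
Maximum comparisons = floor(log2(345)) + 1
log2(345) = 8.4305
floor(log2(345)) = 8, so 8 + 1 = 9
Final answer: 9


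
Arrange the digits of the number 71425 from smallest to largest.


The number 71425 has digits: 7, 1, 4, 2, 5
Sorted: 1, 2, 4, 5, 7
Joining the sorted digits gives the result.
Final answer: 12457


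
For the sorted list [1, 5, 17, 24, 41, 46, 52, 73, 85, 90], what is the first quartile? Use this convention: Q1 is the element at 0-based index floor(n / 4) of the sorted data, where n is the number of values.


The list has n = 10 elements.
Q1 index = floor(10 / 4) = floor(2.5) = 2
Counting from index 0 in the sorted data, the element at index 2 is 17.
Final answer: 17


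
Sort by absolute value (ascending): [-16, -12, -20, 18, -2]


Compute absolute values:
  |-16| = 16
  |-12| = 12
  |-20| = 20
  |18| = 18
  |-2| = 2
Absolute values in increasing order: 2 < 12 < 16 < 18 < 20
Listing the original numbers in that order gives the answer.
Final answer: [-2, -12, -16, 18, -20]


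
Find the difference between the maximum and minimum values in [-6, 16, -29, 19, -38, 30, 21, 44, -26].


Maximum value: 44
Minimum value: -38
Range = 44 - (-38) = 82
Final answer: 82


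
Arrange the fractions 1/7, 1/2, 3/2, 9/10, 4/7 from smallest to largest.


Convert to decimal for comparison:
  1/7 = 0.1429
  1/2 = 0.5
  3/2 = 1.5
  9/10 = 0.9
  4/7 = 0.5714
Decimals in increasing order: 0.1429 < 0.5 < 0.5714 < 0.9 < 1.5
Writing each back as its fraction gives the sorted order.
Final answer: 1/7, 1/2, 4/7, 9/10, 3/2


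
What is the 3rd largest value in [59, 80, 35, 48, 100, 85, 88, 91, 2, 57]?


Sort descending: [100, 91, 88, 85, 80, 59, 57, 48, 35, 2]
The 3rd element (1-indexed) is at index 2.
Value = 88
Final answer: 88


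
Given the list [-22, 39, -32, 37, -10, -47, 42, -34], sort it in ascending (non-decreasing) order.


Original list: [-22, 39, -32, 37, -10, -47, 42, -34]
Repeatedly take the smallest remaining element:
  Remaining [-22, 39, -32, 37, -10, -47, 42, -34] -> smallest is -47
  Remaining [-22, 39, -32, 37, -10, 42, -34] -> smallest is -34
  Remaining [-22, 39, -32, 37, -10, 42] -> smallest is -32
  Remaining [-22, 39, 37, -10, 42] -> smallest is -22
  Remaining [39, 37, -10, 42] -> smallest is -10
  Remaining [39, 37, 42] -> smallest is 37
  Remaining [39, 42] -> smallest is 39
  Remaining [42] -> smallest is 42
Collecting the picks in order gives the sorted list.
Final answer: [-47, -34, -32, -22, -10, 37, 39, 42]


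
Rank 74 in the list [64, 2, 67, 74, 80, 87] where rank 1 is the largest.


Sort descending: [87, 80, 74, 67, 64, 2]
Find 74 in the sorted list.
74 is at position 3.
Final answer: 3


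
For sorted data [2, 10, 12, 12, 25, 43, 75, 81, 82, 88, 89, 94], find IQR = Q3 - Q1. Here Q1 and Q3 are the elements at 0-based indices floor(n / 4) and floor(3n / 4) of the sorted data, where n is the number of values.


The data has n = 12 elements.
Q1 index = floor(12 / 4) = floor(3) = 3; Q3 index = floor(3 * 12 / 4) = floor(9) = 9
Q1 = element at index 3 = 12
Q3 = element at index 9 = 88
IQR = 88 - 12 = 76
Final answer: 76


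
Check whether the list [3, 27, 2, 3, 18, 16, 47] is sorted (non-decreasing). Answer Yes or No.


Check consecutive pairs:
  3 <= 27? True
  27 <= 2? False
  2 <= 3? True
  3 <= 18? True
  18 <= 16? False
  16 <= 47? True
2 consecutive pair(s) are out of order, so the list is not sorted.
Final answer: No


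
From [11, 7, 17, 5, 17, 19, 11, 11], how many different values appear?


List all unique values:
Distinct values: [5, 7, 11, 17, 19]
Count = 5
Final answer: 5


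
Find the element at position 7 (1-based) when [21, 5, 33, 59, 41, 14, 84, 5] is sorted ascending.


Sort ascending: [5, 5, 14, 21, 33, 41, 59, 84]
The 7th element (1-indexed) is at index 6.
Value = 59
Final answer: 59


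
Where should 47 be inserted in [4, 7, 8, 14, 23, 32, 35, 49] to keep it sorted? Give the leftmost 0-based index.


List is sorted: [4, 7, 8, 14, 23, 32, 35, 49]
We need the leftmost position where 47 can be inserted, i.e. the first index whose element is >= 47 (or the end of the list if none is).
Binary search with low=0, high=8 (0-based indices):
  low=0, high=8, mid=4: a[4]=23 < 47, so low = 5
  low=5, high=8, mid=6: a[6]=35 < 47, so low = 7
  low=7, high=8, mid=7: a[7]=49 >= 47, so high = 7
Now low = high = 7, so the insertion index is 7.
Final answer: 7


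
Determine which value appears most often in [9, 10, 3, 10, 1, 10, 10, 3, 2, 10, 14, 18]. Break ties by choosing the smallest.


Count the frequency of each value:
  1 appears 1 time(s)
  2 appears 1 time(s)
  3 appears 2 time(s)
  9 appears 1 time(s)
  10 appears 5 time(s)
  14 appears 1 time(s)
  18 appears 1 time(s)
Maximum frequency is 5.
Only 10 reaches that frequency, so it is the mode.
Final answer: 10


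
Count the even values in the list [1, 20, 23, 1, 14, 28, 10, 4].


Check each element:
  1 is odd
  20 is even
  23 is odd
  1 is odd
  14 is even
  28 is even
  10 is even
  4 is even
Evens: [20, 14, 28, 10, 4]
Count of evens = 5
Final answer: 5


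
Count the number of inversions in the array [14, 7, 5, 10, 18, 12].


For each element, count the later elements that are smaller than it:
  14 (index 0): smaller elements after it = [7, 5, 10, 12] -> 4
  7 (index 1): smaller elements after it = [5] -> 1
  5 (index 2): smaller elements after it = [] -> 0
  10 (index 3): smaller elements after it = [] -> 0
  18 (index 4): smaller elements after it = [12] -> 1
Total inversions = 4 + 1 + 0 + 0 + 1 = 6
Final answer: 6


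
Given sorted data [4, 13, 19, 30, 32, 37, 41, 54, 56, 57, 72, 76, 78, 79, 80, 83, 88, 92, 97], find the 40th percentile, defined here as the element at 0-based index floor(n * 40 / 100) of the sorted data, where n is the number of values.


The dataset has n = 19 elements.
Index = floor(19 * 40 / 100) = floor(760 / 100) = floor(7.6) = 7
Counting from index 0 in the sorted data, the element at index 7 is 54.
Final answer: 54


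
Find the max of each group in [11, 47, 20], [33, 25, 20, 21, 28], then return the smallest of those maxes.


Find max of each group:
  Group 1: [11, 47, 20] -> max = 47
  Group 2: [33, 25, 20, 21, 28] -> max = 33
Maxes: [47, 33]
Minimum of maxes = 33
Final answer: 33


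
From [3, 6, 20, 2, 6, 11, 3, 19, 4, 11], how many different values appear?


List all unique values:
Distinct values: [2, 3, 4, 6, 11, 19, 20]
Count = 7
Final answer: 7


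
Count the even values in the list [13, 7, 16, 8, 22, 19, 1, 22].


Check each element:
  13 is odd
  7 is odd
  16 is even
  8 is even
  22 is even
  19 is odd
  1 is odd
  22 is even
Evens: [16, 8, 22, 22]
Count of evens = 4
Final answer: 4


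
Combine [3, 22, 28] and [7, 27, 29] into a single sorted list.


List A: [3, 22, 28]
List B: [7, 27, 29]
Repeatedly compare the front elements and take the smaller:
  3 vs 7 -> take 3
  22 vs 7 -> take 7
  22 vs 27 -> take 22
  28 vs 27 -> take 27
  28 vs 29 -> take 28
  A is exhausted; append the rest of B: [29]
Final answer: [3, 7, 22, 27, 28, 29]


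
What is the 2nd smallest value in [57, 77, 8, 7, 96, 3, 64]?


Sort ascending: [3, 7, 8, 57, 64, 77, 96]
The 2nd element (1-indexed) is at index 1.
Value = 7
Final answer: 7


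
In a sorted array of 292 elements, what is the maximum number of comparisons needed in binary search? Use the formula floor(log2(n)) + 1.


Binary search halves the search space each step.
Maximum comparisons = floor(log2(292)) + 1
log2(292) = 8.1898
floor(log2(292)) = 8, so 8 + 1 = 9
Final answer: 9


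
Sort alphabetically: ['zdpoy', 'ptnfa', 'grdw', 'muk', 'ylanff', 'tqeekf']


Compare strings character by character (the first differing letter decides):
  'grdw' < 'muk' since 'g' < 'm' at position 1
  'muk' < 'ptnfa' since 'm' < 'p' at position 1
  'ptnfa' < 'tqeekf' since 'p' < 't' at position 1
  'tqeekf' < 'ylanff' since 't' < 'y' at position 1
  'ylanff' < 'zdpoy' since 'y' < 'z' at position 1
Chaining these comparisons gives the alphabetical order.
Final answer: ['grdw', 'muk', 'ptnfa', 'tqeekf', 'ylanff', 'zdpoy']


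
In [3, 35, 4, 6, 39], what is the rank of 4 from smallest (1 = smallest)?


Sort ascending: [3, 4, 6, 35, 39]
Find 4 in the sorted list.
4 is at position 2 (1-indexed).
Final answer: 2


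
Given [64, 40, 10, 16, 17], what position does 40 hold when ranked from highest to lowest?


Sort descending: [64, 40, 17, 16, 10]
Find 40 in the sorted list.
40 is at position 2.
Final answer: 2


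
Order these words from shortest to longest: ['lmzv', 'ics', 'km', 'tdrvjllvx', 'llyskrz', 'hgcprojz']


Compute lengths:
  'lmzv' has length 4
  'ics' has length 3
  'km' has length 2
  'tdrvjllvx' has length 9
  'llyskrz' has length 7
  'hgcprojz' has length 8
Lengths in increasing order: 2 < 3 < 4 < 7 < 8 < 9
Listing the words in that order gives the answer.
Final answer: ['km', 'ics', 'lmzv', 'llyskrz', 'hgcprojz', 'tdrvjllvx']


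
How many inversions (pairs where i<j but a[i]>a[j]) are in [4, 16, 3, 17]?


For each element, count the later elements that are smaller than it:
  4 (index 0): smaller elements after it = [3] -> 1
  16 (index 1): smaller elements after it = [3] -> 1
  3 (index 2): smaller elements after it = [] -> 0
Total inversions = 1 + 1 + 0 = 2
Final answer: 2


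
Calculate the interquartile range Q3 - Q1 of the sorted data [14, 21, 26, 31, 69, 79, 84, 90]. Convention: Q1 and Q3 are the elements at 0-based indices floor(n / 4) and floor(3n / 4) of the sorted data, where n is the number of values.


The data has n = 8 elements.
Q1 index = floor(8 / 4) = floor(2) = 2; Q3 index = floor(3 * 8 / 4) = floor(6) = 6
Q1 = element at index 2 = 26
Q3 = element at index 6 = 84
IQR = 84 - 26 = 58
Final answer: 58


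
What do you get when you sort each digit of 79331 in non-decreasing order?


The number 79331 has digits: 7, 9, 3, 3, 1
Sorted: 1, 3, 3, 7, 9
Joining the sorted digits gives the result.
Final answer: 13379
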